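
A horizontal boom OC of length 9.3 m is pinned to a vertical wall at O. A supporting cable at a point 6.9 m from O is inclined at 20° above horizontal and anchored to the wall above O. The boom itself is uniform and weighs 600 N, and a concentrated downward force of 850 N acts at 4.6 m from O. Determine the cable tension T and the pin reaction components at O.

T = 2839 N, O_x = 2668 N, O_y = 479.0 N

ΣM about O: T·sin20°·6.9 − 600·4.65 − 850·4.6 = 0 → T = 6700/(6.9·0.34202) = 2839.06 ≈ 2839 N.
ΣF_x = 0: O_x − T·cos20° = 0 → O_x = 2839.06 × 0.939693 = 2668 N.
ΣF_y = 0: O_y + T·sin20° − 600 − 850 = 0 → O_y = 1450 − 2839.06 × 0.34202 = 479.0 N.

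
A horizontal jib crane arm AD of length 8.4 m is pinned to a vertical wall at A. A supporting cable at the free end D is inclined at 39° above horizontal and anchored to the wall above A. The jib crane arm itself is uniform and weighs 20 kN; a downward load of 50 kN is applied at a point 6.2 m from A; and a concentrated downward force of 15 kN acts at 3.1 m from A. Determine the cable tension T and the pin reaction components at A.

ΣM about A: T·sin39°·8.4 − 20·4.2 − 50·6.2 − 15·3.1 = 0 → T = 440.5/(8.4·0.62932) = 83.3288 ≈ 83.33 kN.
ΣF_x = 0: A_x − T·cos39° = 0 → A_x = 83.3288 × 0.777146 = 64.76 kN.
ΣF_y = 0: A_y + T·sin39° − 20 − 50 − 15 = 0 → A_y = 85 − 83.3288 × 0.62932 = 32.56 kN.

T = 83.33 kN, A_x = 64.76 kN, A_y = 32.56 kN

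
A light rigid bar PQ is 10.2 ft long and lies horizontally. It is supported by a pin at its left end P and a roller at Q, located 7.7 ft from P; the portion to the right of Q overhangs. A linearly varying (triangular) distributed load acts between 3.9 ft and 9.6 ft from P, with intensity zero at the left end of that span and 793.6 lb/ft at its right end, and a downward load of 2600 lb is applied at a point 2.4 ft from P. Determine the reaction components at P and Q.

Resultant of the triangular load: ½ × 793.6 × 5.7 = 2261.76 lb, acting at 7.7 ft from P (one-third of the span from the peak).
ΣM about P: Q_y·7.7 − (½·793.6·5.7)·7.7 − 2600·2.4 = 0 → Q_y = 23655.552/7.7 = 3072.15 ≈ 3072 lb.
ΣF_y = 0: P_y + 3072.15 − ½·793.6·5.7 − 2600 = 0 → P_y = 1790 lb.
ΣF_x = 0: no horizontal applied forces, so P_x = 0.

P_x = 0, P_y = 1790 lb, Q_y = 3072 lb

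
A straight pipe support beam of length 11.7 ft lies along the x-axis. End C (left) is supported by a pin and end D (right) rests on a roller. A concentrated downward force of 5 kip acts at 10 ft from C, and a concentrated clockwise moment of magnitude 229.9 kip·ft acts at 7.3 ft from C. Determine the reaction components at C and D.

C_x = 0, C_y = -18.92 kip, D_y = 23.92 kip

Moments about C: D_y·11.7 − 5·10 − 229.9 = 0 → D_y = 279.9/11.7 = 23.9231 ≈ 23.92 kip.
ΣF_y = 0: C_y + 23.9231 − 5 = 0 → C_y = -18.92 kip.
ΣF_x = 0: no horizontal applied forces, so C_x = 0.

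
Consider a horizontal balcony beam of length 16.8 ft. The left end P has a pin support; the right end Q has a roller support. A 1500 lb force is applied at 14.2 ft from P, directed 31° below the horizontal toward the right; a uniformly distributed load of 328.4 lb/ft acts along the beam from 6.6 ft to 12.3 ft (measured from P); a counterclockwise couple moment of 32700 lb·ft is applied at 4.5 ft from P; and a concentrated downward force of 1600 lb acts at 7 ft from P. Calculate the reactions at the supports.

Resultant of the distributed load: 328.4 × 5.7 = 1871.88 lb at 9.45 ft from P.
Taking moments about P: Q_y·16.8 − 1500·sin31°·14.2 − (328.4·5.7)·9.45 + 32700 − 1600·7 = 0 → Q_y = 7159.58/16.8 = 426.165 ≈ 426.2 lb.
ΣF_y = 0: P_y + 426.165 − 1500·sin31° − 328.4·5.7 − 1600 = 0 → P_y = 3818 lb.
ΣF_x = 0: P_x + 1500·cos31° = 0 → P_x = -1286 lb.

P_x = -1286 lb, P_y = 3818 lb, Q_y = 426.2 lb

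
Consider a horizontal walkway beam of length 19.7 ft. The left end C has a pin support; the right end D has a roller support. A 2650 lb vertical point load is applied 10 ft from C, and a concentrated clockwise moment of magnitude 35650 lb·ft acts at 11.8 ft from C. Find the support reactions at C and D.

ΣM about C: D_y·19.7 − 2650·10 − 35650 = 0 → D_y = 62150/19.7 = 3154.82 ≈ 3155 lb.
ΣF_y = 0: C_y + 3154.82 − 2650 = 0 → C_y = -504.8 lb.
ΣF_x = 0: no horizontal applied forces, so C_x = 0.

C_x = 0, C_y = -504.8 lb, D_y = 3155 lb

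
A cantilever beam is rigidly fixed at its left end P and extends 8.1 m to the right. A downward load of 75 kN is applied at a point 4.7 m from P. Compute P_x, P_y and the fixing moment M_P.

ΣF_x = 0: P_x = 0.
ΣF_y = 0: P_y − 75 = 0 → P_y = 75.00 kN.
ΣM about P: M_P − 75·4.7 = 0 → M_P = 352.5 kN·m.

P_x = 0, P_y = 75.00 kN, M_P = 352.5 kN·m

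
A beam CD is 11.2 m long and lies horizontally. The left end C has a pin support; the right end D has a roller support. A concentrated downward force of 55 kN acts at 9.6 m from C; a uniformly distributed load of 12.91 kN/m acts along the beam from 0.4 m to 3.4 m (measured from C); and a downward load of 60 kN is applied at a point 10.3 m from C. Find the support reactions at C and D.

C_x = 0, C_y = 44.84 kN, D_y = 108.9 kN

Resultant of the distributed load: 12.91 × 3 = 38.73 kN at 1.9 m from C.
Moments about C: D_y·11.2 − 55·9.6 − (12.91·3)·1.9 − 60·10.3 = 0 → D_y = 1219.587/11.2 = 108.892 ≈ 108.9 kN.
ΣF_y = 0: C_y + 108.892 − 55 − 12.91·3 − 60 = 0 → C_y = 44.84 kN.
ΣF_x = 0: no horizontal applied forces, so C_x = 0.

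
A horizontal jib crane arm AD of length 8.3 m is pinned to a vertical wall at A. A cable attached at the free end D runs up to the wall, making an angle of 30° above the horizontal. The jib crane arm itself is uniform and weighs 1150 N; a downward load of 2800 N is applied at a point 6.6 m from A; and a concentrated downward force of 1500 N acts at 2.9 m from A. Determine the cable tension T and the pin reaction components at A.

ΣM about A: T·sin30°·8.3 − 1150·4.15 − 2800·6.6 − 1500·2.9 = 0 → T = 27602.5/(8.3·0.5) = 6651.2 ≈ 6651 N.
ΣF_x = 0: A_x − T·cos30° = 0 → A_x = 6651.2 × 0.866025 = 5760 N.
ΣF_y = 0: A_y + T·sin30° − 1150 − 2800 − 1500 = 0 → A_y = 5450 − 6651.2 × 0.5 = 2124 N.

T = 6651 N, A_x = 5760 N, A_y = 2124 N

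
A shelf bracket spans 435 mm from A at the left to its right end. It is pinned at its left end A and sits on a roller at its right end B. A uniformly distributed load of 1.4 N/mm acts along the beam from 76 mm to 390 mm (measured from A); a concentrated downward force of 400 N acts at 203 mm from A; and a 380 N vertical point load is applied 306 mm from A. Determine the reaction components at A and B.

Resultant of the distributed load: 1.4 × 314 = 439.6 N at 233 mm from A.
Moments about A: B_y·435 − (1.4·314)·233 − 400·203 − 380·306 = 0 → B_y = 299906.8/435 = 689.441 ≈ 689.4 N.
ΣF_y = 0: A_y + 689.441 − 1.4·314 − 400 − 380 = 0 → A_y = 530.2 N.
ΣF_x = 0: no horizontal applied forces, so A_x = 0.

A_x = 0, A_y = 530.2 N, B_y = 689.4 N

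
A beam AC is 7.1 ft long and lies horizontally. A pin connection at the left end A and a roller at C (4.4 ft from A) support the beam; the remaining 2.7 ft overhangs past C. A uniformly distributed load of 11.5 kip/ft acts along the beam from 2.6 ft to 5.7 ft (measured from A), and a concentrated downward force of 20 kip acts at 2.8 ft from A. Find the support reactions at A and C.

Resultant of the distributed load: 11.5 × 3.1 = 35.65 kip at 4.15 ft from A.
Taking moments about A: C_y·4.4 − (11.5·3.1)·4.15 − 20·2.8 = 0 → C_y = 203.9475/4.4 = 46.3517 ≈ 46.35 kip.
ΣF_y = 0: A_y + 46.3517 − 11.5·3.1 − 20 = 0 → A_y = 9.298 kip.
ΣF_x = 0: no horizontal applied forces, so A_x = 0.

A_x = 0, A_y = 9.298 kip, C_y = 46.35 kip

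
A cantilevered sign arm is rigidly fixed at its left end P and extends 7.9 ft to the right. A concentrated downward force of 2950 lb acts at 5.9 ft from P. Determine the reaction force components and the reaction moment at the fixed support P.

P_x = 0, P_y = 2950 lb, M_P = 17400 lb·ft

ΣF_x = 0: P_x = 0.
ΣF_y = 0: P_y − 2950 = 0 → P_y = 2950 lb.
ΣM about P: M_P − 2950·5.9 = 0 → M_P = 17400 lb·ft.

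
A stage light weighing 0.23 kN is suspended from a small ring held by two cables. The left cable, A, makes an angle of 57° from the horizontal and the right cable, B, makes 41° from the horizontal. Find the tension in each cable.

ΣF_x = 0: −T_A·cos57° + T_B·cos41° = 0 → T_B = 0.721654·T_A.
ΣF_y = 0: T_A·sin57° + T_B·sin41° = 0.23.
Substitute: T_A·(0.838671 + 0.721654·0.656059) = 0.23 → T_A = 0.175289 ≈ 0.1753 kN.
Then T_B = 0.721654 × 0.175289 = 0.1265 kN.

T_A = 0.1753 kN, T_B = 0.1265 kN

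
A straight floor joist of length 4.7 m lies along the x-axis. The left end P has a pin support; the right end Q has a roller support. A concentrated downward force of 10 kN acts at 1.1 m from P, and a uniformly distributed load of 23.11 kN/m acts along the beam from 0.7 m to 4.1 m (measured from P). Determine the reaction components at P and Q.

Resultant of the distributed load: 23.11 × 3.4 = 78.574 kN at 2.4 m from P.
Taking moments about P: Q_y·4.7 − 10·1.1 − (23.11·3.4)·2.4 = 0 → Q_y = 199.5776/4.7 = 42.4633 ≈ 42.46 kN.
ΣF_y = 0: P_y + 42.4633 − 10 − 23.11·3.4 = 0 → P_y = 46.11 kN.
ΣF_x = 0: no horizontal applied forces, so P_x = 0.

P_x = 0, P_y = 46.11 kN, Q_y = 42.46 kN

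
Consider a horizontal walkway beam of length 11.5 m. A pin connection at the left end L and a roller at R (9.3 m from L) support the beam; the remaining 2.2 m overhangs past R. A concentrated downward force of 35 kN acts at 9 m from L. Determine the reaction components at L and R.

Moments about L: R_y·9.3 − 35·9 = 0 → R_y = 315/9.3 = 33.871 ≈ 33.87 kN.
ΣF_y = 0: L_y + 33.871 − 35 = 0 → L_y = 1.129 kN.
ΣF_x = 0: no horizontal applied forces, so L_x = 0.

L_x = 0, L_y = 1.129 kN, R_y = 33.87 kN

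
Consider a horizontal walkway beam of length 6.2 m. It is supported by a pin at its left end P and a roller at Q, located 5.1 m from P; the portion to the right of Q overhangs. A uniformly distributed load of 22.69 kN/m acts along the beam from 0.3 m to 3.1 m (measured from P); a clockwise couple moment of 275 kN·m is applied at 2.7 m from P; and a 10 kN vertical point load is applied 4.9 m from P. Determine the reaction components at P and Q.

P_x = 0, P_y = -11.17 kN, Q_y = 84.71 kN

Resultant of the distributed load: 22.69 × 2.8 = 63.532 kN at 1.7 m from P.
Taking moments about P: Q_y·5.1 − (22.69·2.8)·1.7 − 275 − 10·4.9 = 0 → Q_y = 432.0044/5.1 = 84.7067 ≈ 84.71 kN.
ΣF_y = 0: P_y + 84.7067 − 22.69·2.8 − 10 = 0 → P_y = -11.17 kN.
ΣF_x = 0: no horizontal applied forces, so P_x = 0.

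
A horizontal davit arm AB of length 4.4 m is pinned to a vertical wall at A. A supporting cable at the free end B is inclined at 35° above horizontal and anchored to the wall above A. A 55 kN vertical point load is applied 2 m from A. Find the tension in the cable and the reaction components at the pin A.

T = 43.59 kN, A_x = 35.70 kN, A_y = 30.00 kN

ΣM about A: T·sin35°·4.4 − 55·2 = 0 → T = 110/(4.4·0.573576) = 43.5862 ≈ 43.59 kN.
ΣF_x = 0: A_x − T·cos35° = 0 → A_x = 43.5862 × 0.819152 = 35.70 kN.
ΣF_y = 0: A_y + T·sin35° − 55 = 0 → A_y = 55 − 43.5862 × 0.573576 = 30.00 kN.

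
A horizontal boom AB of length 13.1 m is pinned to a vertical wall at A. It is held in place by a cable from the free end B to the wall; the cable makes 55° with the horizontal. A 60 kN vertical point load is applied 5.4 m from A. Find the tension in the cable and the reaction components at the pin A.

T = 30.19 kN, A_x = 17.32 kN, A_y = 35.27 kN

ΣM about A: T·sin55°·13.1 − 60·5.4 = 0 → T = 324/(13.1·0.819152) = 30.1932 ≈ 30.19 kN.
ΣF_x = 0: A_x − T·cos55° = 0 → A_x = 30.1932 × 0.573576 = 17.32 kN.
ΣF_y = 0: A_y + T·sin55° − 60 = 0 → A_y = 60 − 30.1932 × 0.819152 = 35.27 kN.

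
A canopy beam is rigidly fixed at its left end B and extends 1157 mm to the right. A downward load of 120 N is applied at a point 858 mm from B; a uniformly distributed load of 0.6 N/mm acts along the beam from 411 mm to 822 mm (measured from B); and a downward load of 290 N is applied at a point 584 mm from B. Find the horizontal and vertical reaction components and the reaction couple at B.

Resultant of the distributed load: 0.6 × 411 = 246.6 N at 616.5 mm from B.
ΣF_x = 0: B_x = 0.
ΣF_y = 0: B_y − 120 − 0.6·411 − 290 = 0 → B_y = 656.6 N.
ΣM about B: M_B − 120·858 − (0.6·411)·616.5 − 290·584 = 0 → M_B = 424300 N·mm.

B_x = 0, B_y = 656.6 N, M_B = 424300 N·mm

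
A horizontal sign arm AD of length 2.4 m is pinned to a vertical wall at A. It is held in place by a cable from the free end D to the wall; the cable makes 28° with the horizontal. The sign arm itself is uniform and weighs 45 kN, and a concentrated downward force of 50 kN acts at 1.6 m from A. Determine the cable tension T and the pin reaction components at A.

ΣM about A: T·sin28°·2.4 − 45·1.2 − 50·1.6 = 0 → T = 134/(2.4·0.469472) = 118.928 ≈ 118.9 kN.
ΣF_x = 0: A_x − T·cos28° = 0 → A_x = 118.928 × 0.882948 = 105.0 kN.
ΣF_y = 0: A_y + T·sin28° − 45 − 50 = 0 → A_y = 95 − 118.928 × 0.469472 = 39.17 kN.

T = 118.9 kN, A_x = 105.0 kN, A_y = 39.17 kN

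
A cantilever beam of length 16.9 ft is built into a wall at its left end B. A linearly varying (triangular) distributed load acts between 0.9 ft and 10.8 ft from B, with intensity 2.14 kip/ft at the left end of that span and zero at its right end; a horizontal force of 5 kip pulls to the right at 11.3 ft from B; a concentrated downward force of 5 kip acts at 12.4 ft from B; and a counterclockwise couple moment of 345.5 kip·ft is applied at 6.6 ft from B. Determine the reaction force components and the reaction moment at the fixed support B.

Resultant of the triangular load: ½ × 2.14 × 9.9 = 10.593 kip, acting at 4.2 ft from B (one-third of the span from the peak).
ΣF_x = 0: B_x + 5 = 0 → B_x = -5.000 kip.
ΣF_y = 0: B_y − ½·2.14·9.9 − 5 = 0 → B_y = 15.59 kip.
ΣM about B: M_B − (½·2.14·9.9)·4.2 − 5·12.4 + 345.5 = 0 → M_B = -239.0 kip·ft.

B_x = -5.000 kip, B_y = 15.59 kip, M_B = -239.0 kip·ft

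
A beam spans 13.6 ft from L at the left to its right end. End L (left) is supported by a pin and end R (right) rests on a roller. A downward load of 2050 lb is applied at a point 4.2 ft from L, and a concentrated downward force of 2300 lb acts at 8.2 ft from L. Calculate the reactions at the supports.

Moments about L: R_y·13.6 − 2050·4.2 − 2300·8.2 = 0 → R_y = 27470/13.6 = 2019.85 ≈ 2020 lb.
ΣF_y = 0: L_y + 2019.85 − 2050 − 2300 = 0 → L_y = 2330 lb.
ΣF_x = 0: no horizontal applied forces, so L_x = 0.

L_x = 0, L_y = 2330 lb, R_y = 2020 lb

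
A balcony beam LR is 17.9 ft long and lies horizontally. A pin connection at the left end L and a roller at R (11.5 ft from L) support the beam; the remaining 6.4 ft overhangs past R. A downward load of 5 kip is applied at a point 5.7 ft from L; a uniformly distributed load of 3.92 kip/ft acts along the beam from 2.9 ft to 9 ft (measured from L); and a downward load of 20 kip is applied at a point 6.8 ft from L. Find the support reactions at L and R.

Resultant of the distributed load: 3.92 × 6.1 = 23.912 kip at 5.95 ft from L.
ΣM about L: R_y·11.5 − 5·5.7 − (3.92·6.1)·5.95 − 20·6.8 = 0 → R_y = 306.7764/11.5 = 26.6762 ≈ 26.68 kip.
ΣF_y = 0: L_y + 26.6762 − 5 − 3.92·6.1 − 20 = 0 → L_y = 22.24 kip.
ΣF_x = 0: no horizontal applied forces, so L_x = 0.

L_x = 0, L_y = 22.24 kip, R_y = 26.68 kip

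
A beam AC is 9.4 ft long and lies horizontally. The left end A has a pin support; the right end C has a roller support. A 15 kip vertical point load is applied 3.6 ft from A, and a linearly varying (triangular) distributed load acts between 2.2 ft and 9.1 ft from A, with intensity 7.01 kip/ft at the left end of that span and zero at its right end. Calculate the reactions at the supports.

Resultant of the triangular load: ½ × 7.01 × 6.9 = 24.1845 kip, acting at 4.5 ft from A (one-third of the span from the peak).
ΣM about A: C_y·9.4 − 15·3.6 − (½·7.01·6.9)·4.5 = 0 → C_y = 162.83025/9.4 = 17.3224 ≈ 17.32 kip.
ΣF_y = 0: A_y + 17.3224 − 15 − ½·7.01·6.9 = 0 → A_y = 21.86 kip.
ΣF_x = 0: no horizontal applied forces, so A_x = 0.

A_x = 0, A_y = 21.86 kip, C_y = 17.32 kip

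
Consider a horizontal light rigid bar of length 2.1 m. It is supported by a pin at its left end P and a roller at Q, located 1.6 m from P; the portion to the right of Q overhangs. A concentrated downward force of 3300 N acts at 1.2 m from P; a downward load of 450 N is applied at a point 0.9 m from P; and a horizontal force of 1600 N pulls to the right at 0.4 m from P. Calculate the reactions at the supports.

P_x = -1600 N, P_y = 1022 N, Q_y = 2728 N

Moments about P: Q_y·1.6 − 3300·1.2 − 450·0.9 = 0 → Q_y = 4365/1.6 = 2728.12 ≈ 2728 N.
ΣF_y = 0: P_y + 2728.12 − 3300 − 450 = 0 → P_y = 1022 N.
ΣF_x = 0: P_x + 1600 = 0 → P_x = -1600 N.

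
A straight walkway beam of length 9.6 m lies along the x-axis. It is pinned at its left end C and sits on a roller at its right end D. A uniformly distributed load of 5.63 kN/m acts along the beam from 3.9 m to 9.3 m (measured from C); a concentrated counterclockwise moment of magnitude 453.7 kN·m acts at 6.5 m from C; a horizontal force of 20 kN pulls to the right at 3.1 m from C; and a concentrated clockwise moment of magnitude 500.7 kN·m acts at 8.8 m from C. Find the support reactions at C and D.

Resultant of the distributed load: 5.63 × 5.4 = 30.402 kN at 6.6 m from C.
Taking moments about C: D_y·9.6 − (5.63·5.4)·6.6 + 453.7 − 500.7 = 0 → D_y = 247.6532/9.6 = 25.7972 ≈ 25.80 kN.
ΣF_y = 0: C_y + 25.7972 − 5.63·5.4 = 0 → C_y = 4.605 kN.
ΣF_x = 0: C_x + 20 = 0 → C_x = -20.00 kN.

C_x = -20.00 kN, C_y = 4.605 kN, D_y = 25.80 kN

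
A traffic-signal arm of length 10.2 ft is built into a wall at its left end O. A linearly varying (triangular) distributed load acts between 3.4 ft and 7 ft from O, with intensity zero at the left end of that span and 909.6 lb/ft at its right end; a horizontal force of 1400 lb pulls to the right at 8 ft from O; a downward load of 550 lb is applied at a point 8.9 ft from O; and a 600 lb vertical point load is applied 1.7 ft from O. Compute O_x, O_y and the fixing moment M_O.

Resultant of the triangular load: ½ × 909.6 × 3.6 = 1637.28 lb, acting at 5.8 ft from O (one-third of the span from the peak).
ΣF_x = 0: O_x + 1400 = 0 → O_x = -1400 lb.
ΣF_y = 0: O_y − ½·909.6·3.6 − 550 − 600 = 0 → O_y = 2787 lb.
ΣM about O: M_O − (½·909.6·3.6)·5.8 − 550·8.9 − 600·1.7 = 0 → M_O = 15410 lb·ft.

O_x = -1400 lb, O_y = 2787 lb, M_O = 15410 lb·ft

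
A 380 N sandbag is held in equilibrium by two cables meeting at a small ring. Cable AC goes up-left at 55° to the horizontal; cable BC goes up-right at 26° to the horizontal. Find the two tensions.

T_AC = 345.8 N, T_BC = 220.7 N

ΣF_x = 0: −T_AC·cos55° + T_BC·cos26° = 0 → T_BC = 0.638162·T_AC.
ΣF_y = 0: T_AC·sin55° + T_BC·sin26° = 380.
Substitute: T_AC·(0.819152 + 0.638162·0.438371) = 380 → T_AC = 345.799 ≈ 345.8 N.
Then T_BC = 0.638162 × 345.799 = 220.7 N.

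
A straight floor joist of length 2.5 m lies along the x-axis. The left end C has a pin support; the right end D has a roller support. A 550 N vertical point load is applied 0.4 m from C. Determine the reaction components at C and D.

C_x = 0, C_y = 462.0 N, D_y = 88.00 N

Moments about C: D_y·2.5 − 550·0.4 = 0 → D_y = 220/2.5 = 88.00 N.
ΣF_y = 0: C_y + 88 − 550 = 0 → C_y = 462.0 N.
ΣF_x = 0: no horizontal applied forces, so C_x = 0.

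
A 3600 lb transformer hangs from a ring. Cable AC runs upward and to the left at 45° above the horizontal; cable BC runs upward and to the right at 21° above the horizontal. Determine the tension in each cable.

ΣF_x = 0: −T_AC·cos45° + T_BC·cos21° = 0 → T_BC = 0.757414·T_AC.
ΣF_y = 0: T_AC·sin45° + T_BC·sin21° = 3600.
Substitute: T_AC·(0.707107 + 0.757414·0.358368) = 3600 → T_AC = 3678.95 ≈ 3679 lb.
Then T_BC = 0.757414 × 3678.95 = 2786 lb.

T_AC = 3679 lb, T_BC = 2786 lb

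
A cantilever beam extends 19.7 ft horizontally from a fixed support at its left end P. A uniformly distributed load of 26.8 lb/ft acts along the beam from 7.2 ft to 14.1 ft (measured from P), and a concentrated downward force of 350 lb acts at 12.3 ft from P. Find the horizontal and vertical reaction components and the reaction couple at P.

P_x = 0, P_y = 534.9 lb, M_P = 6274 lb·ft

Resultant of the distributed load: 26.8 × 6.9 = 184.92 lb at 10.65 ft from P.
ΣF_x = 0: P_x = 0.
ΣF_y = 0: P_y − 26.8·6.9 − 350 = 0 → P_y = 534.9 lb.
ΣM about P: M_P − (26.8·6.9)·10.65 − 350·12.3 = 0 → M_P = 6274 lb·ft.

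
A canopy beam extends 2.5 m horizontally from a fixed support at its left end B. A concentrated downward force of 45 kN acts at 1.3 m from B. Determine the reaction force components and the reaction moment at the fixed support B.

B_x = 0, B_y = 45.00 kN, M_B = 58.50 kN·m

ΣF_x = 0: B_x = 0.
ΣF_y = 0: B_y − 45 = 0 → B_y = 45.00 kN.
ΣM about B: M_B − 45·1.3 = 0 → M_B = 58.50 kN·m.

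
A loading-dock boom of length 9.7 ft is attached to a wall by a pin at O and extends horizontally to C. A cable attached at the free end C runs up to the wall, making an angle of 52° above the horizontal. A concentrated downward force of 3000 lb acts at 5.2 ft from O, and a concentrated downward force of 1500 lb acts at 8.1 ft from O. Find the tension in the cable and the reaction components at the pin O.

ΣM about O: T·sin52°·9.7 − 3000·5.2 − 1500·8.1 = 0 → T = 27750/(9.7·0.788011) = 3630.44 ≈ 3630 lb.
ΣF_x = 0: O_x − T·cos52° = 0 → O_x = 3630.44 × 0.615661 = 2235 lb.
ΣF_y = 0: O_y + T·sin52° − 3000 − 1500 = 0 → O_y = 4500 − 3630.44 × 0.788011 = 1639 lb.

T = 3630 lb, O_x = 2235 lb, O_y = 1639 lb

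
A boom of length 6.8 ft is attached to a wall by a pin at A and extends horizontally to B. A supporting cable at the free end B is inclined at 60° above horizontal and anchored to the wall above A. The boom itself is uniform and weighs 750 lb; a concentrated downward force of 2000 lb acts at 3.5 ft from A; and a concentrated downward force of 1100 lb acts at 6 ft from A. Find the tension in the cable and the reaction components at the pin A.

T = 2742 lb, A_x = 1371 lb, A_y = 1475 lb

ΣM about A: T·sin60°·6.8 − 750·3.4 − 2000·3.5 − 1100·6 = 0 → T = 16150/(6.8·0.866025) = 2742.42 ≈ 2742 lb.
ΣF_x = 0: A_x − T·cos60° = 0 → A_x = 2742.42 × 0.5 = 1371 lb.
ΣF_y = 0: A_y + T·sin60° − 750 − 2000 − 1100 = 0 → A_y = 3850 − 2742.42 × 0.866025 = 1475 lb.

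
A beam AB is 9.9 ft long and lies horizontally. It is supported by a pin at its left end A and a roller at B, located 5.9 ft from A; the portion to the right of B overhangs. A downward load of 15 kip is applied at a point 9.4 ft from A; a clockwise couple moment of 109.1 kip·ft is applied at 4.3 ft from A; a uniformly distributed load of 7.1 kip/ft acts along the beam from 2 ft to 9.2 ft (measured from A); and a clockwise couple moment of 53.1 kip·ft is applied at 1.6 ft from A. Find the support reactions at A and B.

Resultant of the distributed load: 7.1 × 7.2 = 51.12 kip at 5.6 ft from A.
ΣM about A: B_y·5.9 − 15·9.4 − 109.1 − (7.1·7.2)·5.6 − 53.1 = 0 → B_y = 589.472/5.9 = 99.9105 ≈ 99.91 kip.
ΣF_y = 0: A_y + 99.9105 − 15 − 7.1·7.2 = 0 → A_y = -33.79 kip.
ΣF_x = 0: no horizontal applied forces, so A_x = 0.

A_x = 0, A_y = -33.79 kip, B_y = 99.91 kip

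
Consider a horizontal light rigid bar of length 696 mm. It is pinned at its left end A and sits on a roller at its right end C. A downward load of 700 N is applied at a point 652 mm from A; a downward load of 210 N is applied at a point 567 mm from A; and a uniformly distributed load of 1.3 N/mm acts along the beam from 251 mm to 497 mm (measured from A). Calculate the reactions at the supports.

Resultant of the distributed load: 1.3 × 246 = 319.8 N at 374 mm from A.
Moments about A: C_y·696 − 700·652 − 210·567 − (1.3·246)·374 = 0 → C_y = 695075.2/696 = 998.671 ≈ 998.7 N.
ΣF_y = 0: A_y + 998.671 − 700 − 210 − 1.3·246 = 0 → A_y = 231.1 N.
ΣF_x = 0: no horizontal applied forces, so A_x = 0.

A_x = 0, A_y = 231.1 N, C_y = 998.7 N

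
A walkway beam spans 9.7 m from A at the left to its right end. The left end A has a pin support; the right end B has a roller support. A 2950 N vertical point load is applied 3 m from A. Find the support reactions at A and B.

A_x = 0, A_y = 2038 N, B_y = 912.4 N

Taking moments about A: B_y·9.7 − 2950·3 = 0 → B_y = 8850/9.7 = 912.371 ≈ 912.4 N.
ΣF_y = 0: A_y + 912.371 − 2950 = 0 → A_y = 2038 N.
ΣF_x = 0: no horizontal applied forces, so A_x = 0.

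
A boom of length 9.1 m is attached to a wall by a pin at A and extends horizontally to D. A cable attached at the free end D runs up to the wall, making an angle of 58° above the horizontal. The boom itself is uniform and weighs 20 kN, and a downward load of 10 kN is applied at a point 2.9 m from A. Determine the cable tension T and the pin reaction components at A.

ΣM about A: T·sin58°·9.1 − 20·4.55 − 10·2.9 = 0 → T = 120/(9.1·0.848048) = 15.5496 ≈ 15.55 kN.
ΣF_x = 0: A_x − T·cos58° = 0 → A_x = 15.5496 × 0.529919 = 8.240 kN.
ΣF_y = 0: A_y + T·sin58° − 20 − 10 = 0 → A_y = 30 − 15.5496 × 0.848048 = 16.81 kN.

T = 15.55 kN, A_x = 8.240 kN, A_y = 16.81 kN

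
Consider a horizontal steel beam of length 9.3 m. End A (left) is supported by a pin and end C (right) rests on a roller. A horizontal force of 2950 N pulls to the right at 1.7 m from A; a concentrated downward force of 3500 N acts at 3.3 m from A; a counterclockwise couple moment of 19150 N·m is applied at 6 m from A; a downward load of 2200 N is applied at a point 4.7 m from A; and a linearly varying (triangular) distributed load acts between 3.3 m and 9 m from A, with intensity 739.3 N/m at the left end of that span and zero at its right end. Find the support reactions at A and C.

A_x = -2950 N, A_y = 6334 N, C_y = 1473 N

Resultant of the triangular load: ½ × 739.3 × 5.7 = 2107.005 N, acting at 5.2 m from A (one-third of the span from the peak).
Moments about A: C_y·9.3 − 3500·3.3 + 19150 − 2200·4.7 − (½·739.3·5.7)·5.2 = 0 → C_y = 13696.426/9.3 = 1472.73 ≈ 1473 N.
ΣF_y = 0: A_y + 1472.73 − 3500 − 2200 − ½·739.3·5.7 = 0 → A_y = 6334 N.
ΣF_x = 0: A_x + 2950 = 0 → A_x = -2950 N.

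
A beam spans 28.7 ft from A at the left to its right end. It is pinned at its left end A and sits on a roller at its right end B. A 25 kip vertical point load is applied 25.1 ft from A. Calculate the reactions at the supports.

Moments about A: B_y·28.7 − 25·25.1 = 0 → B_y = 627.5/28.7 = 21.8641 ≈ 21.86 kip.
ΣF_y = 0: A_y + 21.8641 − 25 = 0 → A_y = 3.136 kip.
ΣF_x = 0: no horizontal applied forces, so A_x = 0.

A_x = 0, A_y = 3.136 kip, B_y = 21.86 kip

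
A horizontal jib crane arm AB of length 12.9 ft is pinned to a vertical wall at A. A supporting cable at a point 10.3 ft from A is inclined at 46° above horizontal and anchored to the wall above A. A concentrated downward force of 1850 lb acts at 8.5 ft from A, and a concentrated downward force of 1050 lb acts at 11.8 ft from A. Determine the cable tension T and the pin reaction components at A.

ΣM about A: T·sin46°·10.3 − 1850·8.5 − 1050·11.8 = 0 → T = 28115/(10.3·0.71934) = 3794.61 ≈ 3795 lb.
ΣF_x = 0: A_x − T·cos46° = 0 → A_x = 3794.61 × 0.694658 = 2636 lb.
ΣF_y = 0: A_y + T·sin46° − 1850 − 1050 = 0 → A_y = 2900 − 3794.61 × 0.71934 = 170.4 lb.

T = 3795 lb, A_x = 2636 lb, A_y = 170.4 lb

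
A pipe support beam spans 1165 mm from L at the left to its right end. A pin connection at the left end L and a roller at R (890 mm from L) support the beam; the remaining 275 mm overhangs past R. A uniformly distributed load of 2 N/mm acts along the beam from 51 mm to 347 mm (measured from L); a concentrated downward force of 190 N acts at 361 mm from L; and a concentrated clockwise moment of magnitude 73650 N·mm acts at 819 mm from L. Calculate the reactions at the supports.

L_x = 0, L_y = 489.8 N, R_y = 292.2 N

Resultant of the distributed load: 2 × 296 = 592 N at 199 mm from L.
ΣM about L: R_y·890 − (2·296)·199 − 190·361 − 73650 = 0 → R_y = 260048/890 = 292.189 ≈ 292.2 N.
ΣF_y = 0: L_y + 292.189 − 2·296 − 190 = 0 → L_y = 489.8 N.
ΣF_x = 0: no horizontal applied forces, so L_x = 0.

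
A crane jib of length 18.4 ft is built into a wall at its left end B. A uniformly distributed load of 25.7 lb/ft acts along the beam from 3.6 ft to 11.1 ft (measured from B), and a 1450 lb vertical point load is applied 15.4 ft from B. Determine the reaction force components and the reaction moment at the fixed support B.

B_x = 0, B_y = 1643 lb, M_B = 23750 lb·ft

Resultant of the distributed load: 25.7 × 7.5 = 192.75 lb at 7.35 ft from B.
ΣF_x = 0: B_x = 0.
ΣF_y = 0: B_y − 25.7·7.5 − 1450 = 0 → B_y = 1643 lb.
ΣM about B: M_B − (25.7·7.5)·7.35 − 1450·15.4 = 0 → M_B = 23750 lb·ft.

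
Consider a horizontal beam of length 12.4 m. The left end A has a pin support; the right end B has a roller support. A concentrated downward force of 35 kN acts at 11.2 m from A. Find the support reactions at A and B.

Moments about A: B_y·12.4 − 35·11.2 = 0 → B_y = 392/12.4 = 31.6129 ≈ 31.61 kN.
ΣF_y = 0: A_y + 31.6129 − 35 = 0 → A_y = 3.387 kN.
ΣF_x = 0: no horizontal applied forces, so A_x = 0.

A_x = 0, A_y = 3.387 kN, B_y = 31.61 kN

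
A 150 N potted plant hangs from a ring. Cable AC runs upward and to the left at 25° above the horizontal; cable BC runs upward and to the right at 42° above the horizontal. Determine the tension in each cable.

ΣF_x = 0: −T_AC·cos25° + T_BC·cos42° = 0 → T_BC = 1.21956·T_AC.
ΣF_y = 0: T_AC·sin25° + T_BC·sin42° = 150.
Substitute: T_AC·(0.422618 + 1.21956·0.669131) = 150 → T_AC = 121.098 ≈ 121.1 N.
Then T_BC = 1.21956 × 121.098 = 147.7 N.

T_AC = 121.1 N, T_BC = 147.7 N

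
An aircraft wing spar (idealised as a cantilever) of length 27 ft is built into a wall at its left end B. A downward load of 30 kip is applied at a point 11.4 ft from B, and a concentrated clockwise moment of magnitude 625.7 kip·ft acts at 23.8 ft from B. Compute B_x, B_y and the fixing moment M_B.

ΣF_x = 0: B_x = 0.
ΣF_y = 0: B_y − 30 = 0 → B_y = 30.00 kip.
ΣM about B: M_B − 30·11.4 − 625.7 = 0 → M_B = 967.7 kip·ft.

B_x = 0, B_y = 30.00 kip, M_B = 967.7 kip·ft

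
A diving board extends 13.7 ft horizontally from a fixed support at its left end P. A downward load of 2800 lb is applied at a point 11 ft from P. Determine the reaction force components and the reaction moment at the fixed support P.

P_x = 0, P_y = 2800 lb, M_P = 30800 lb·ft

ΣF_x = 0: P_x = 0.
ΣF_y = 0: P_y − 2800 = 0 → P_y = 2800 lb.
ΣM about P: M_P − 2800·11 = 0 → M_P = 30800 lb·ft.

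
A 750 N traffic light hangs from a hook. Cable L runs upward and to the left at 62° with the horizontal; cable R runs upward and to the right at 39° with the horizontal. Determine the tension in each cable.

T_L = 593.8 N, T_R = 358.7 N

ΣF_x = 0: −T_L·cos62° + T_R·cos39° = 0 → T_R = 0.604097·T_L.
ΣF_y = 0: T_L·sin62° + T_R·sin39° = 750.
Substitute: T_L·(0.882948 + 0.604097·0.62932) = 750 → T_L = 593.769 ≈ 593.8 N.
Then T_R = 0.604097 × 593.769 = 358.7 N.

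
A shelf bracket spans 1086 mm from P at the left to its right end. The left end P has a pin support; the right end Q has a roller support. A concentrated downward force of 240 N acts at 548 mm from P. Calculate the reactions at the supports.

P_x = 0, P_y = 118.9 N, Q_y = 121.1 N

Moments about P: Q_y·1086 − 240·548 = 0 → Q_y = 131520/1086 = 121.105 ≈ 121.1 N.
ΣF_y = 0: P_y + 121.105 − 240 = 0 → P_y = 118.9 N.
ΣF_x = 0: no horizontal applied forces, so P_x = 0.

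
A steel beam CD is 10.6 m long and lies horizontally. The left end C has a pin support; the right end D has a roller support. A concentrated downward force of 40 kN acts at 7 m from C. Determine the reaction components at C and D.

Moments about C: D_y·10.6 − 40·7 = 0 → D_y = 280/10.6 = 26.4151 ≈ 26.42 kN.
ΣF_y = 0: C_y + 26.4151 − 40 = 0 → C_y = 13.58 kN.
ΣF_x = 0: no horizontal applied forces, so C_x = 0.

C_x = 0, C_y = 13.58 kN, D_y = 26.42 kN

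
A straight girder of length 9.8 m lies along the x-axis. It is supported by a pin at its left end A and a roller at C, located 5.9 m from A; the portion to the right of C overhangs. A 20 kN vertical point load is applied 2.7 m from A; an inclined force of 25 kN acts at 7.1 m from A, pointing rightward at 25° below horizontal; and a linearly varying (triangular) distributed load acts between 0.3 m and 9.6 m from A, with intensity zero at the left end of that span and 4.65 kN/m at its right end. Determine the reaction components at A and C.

A_x = -22.66 kN, A_y = 6.500 kN, C_y = 45.69 kN

Resultant of the triangular load: ½ × 4.65 × 9.3 = 21.6225 kN, acting at 6.5 m from A (one-third of the span from the peak).
Taking moments about A: C_y·5.9 − 20·2.7 − 25·sin25°·7.1 − (½·4.65·9.3)·6.5 = 0 → C_y = 269.561/5.9 = 45.6883 ≈ 45.69 kN.
ΣF_y = 0: A_y + 45.6883 − 20 − 25·sin25° − ½·4.65·9.3 = 0 → A_y = 6.500 kN.
ΣF_x = 0: A_x + 25·cos25° = 0 → A_x = -22.66 kN.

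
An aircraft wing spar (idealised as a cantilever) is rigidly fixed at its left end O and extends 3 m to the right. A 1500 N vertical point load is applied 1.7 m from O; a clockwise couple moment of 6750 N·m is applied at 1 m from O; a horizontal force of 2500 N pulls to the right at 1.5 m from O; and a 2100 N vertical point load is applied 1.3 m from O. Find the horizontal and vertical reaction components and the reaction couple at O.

ΣF_x = 0: O_x + 2500 = 0 → O_x = -2500 N.
ΣF_y = 0: O_y − 1500 − 2100 = 0 → O_y = 3600 N.
ΣM about O: M_O − 1500·1.7 − 6750 − 2100·1.3 = 0 → M_O = 12030 N·m.

O_x = -2500 N, O_y = 3600 N, M_O = 12030 N·m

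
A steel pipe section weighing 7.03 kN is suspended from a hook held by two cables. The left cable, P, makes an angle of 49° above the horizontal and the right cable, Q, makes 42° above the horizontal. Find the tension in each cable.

T_P = 5.225 kN, T_Q = 4.613 kN

ΣF_x = 0: −T_P·cos49° + T_Q·cos42° = 0 → T_Q = 0.882815·T_P.
ΣF_y = 0: T_P·sin49° + T_Q·sin42° = 7.03.
Substitute: T_P·(0.75471 + 0.882815·0.669131) = 7.03 → T_P = 5.2251 ≈ 5.225 kN.
Then T_Q = 0.882815 × 5.2251 = 4.613 kN.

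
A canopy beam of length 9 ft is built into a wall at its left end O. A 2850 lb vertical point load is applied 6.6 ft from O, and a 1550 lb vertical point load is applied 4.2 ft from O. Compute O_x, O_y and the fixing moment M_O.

ΣF_x = 0: O_x = 0.
ΣF_y = 0: O_y − 2850 − 1550 = 0 → O_y = 4400 lb.
ΣM about O: M_O − 2850·6.6 − 1550·4.2 = 0 → M_O = 25320 lb·ft.

O_x = 0, O_y = 4400 lb, M_O = 25320 lb·ft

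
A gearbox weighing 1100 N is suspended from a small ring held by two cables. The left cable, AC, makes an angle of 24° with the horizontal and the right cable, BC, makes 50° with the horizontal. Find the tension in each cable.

ΣF_x = 0: −T_AC·cos24° + T_BC·cos50° = 0 → T_BC = 1.42122·T_AC.
ΣF_y = 0: T_AC·sin24° + T_BC·sin50° = 1100.
Substitute: T_AC·(0.406737 + 1.42122·0.766044) = 1100 → T_AC = 735.563 ≈ 735.6 N.
Then T_BC = 1.42122 × 735.563 = 1045 N.

T_AC = 735.6 N, T_BC = 1045 N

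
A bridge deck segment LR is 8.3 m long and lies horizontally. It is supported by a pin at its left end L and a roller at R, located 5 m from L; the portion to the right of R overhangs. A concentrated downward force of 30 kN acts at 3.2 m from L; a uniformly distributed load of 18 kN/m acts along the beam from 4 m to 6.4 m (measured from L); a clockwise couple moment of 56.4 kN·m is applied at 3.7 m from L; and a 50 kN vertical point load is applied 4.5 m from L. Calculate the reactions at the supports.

Resultant of the distributed load: 18 × 2.4 = 43.2 kN at 5.2 m from L.
Moments about L: R_y·5 − 30·3.2 − (18·2.4)·5.2 − 56.4 − 50·4.5 = 0 → R_y = 602.04/5 = 120.408 ≈ 120.4 kN.
ΣF_y = 0: L_y + 120.408 − 30 − 18·2.4 − 50 = 0 → L_y = 2.792 kN.
ΣF_x = 0: no horizontal applied forces, so L_x = 0.

L_x = 0, L_y = 2.792 kN, R_y = 120.4 kN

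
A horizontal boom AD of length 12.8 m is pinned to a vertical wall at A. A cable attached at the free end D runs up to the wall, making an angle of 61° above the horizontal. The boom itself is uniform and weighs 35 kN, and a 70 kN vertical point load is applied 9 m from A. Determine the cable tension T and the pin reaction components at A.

T = 76.28 kN, A_x = 36.98 kN, A_y = 38.28 kN

ΣM about A: T·sin61°·12.8 − 35·6.4 − 70·9 = 0 → T = 854/(12.8·0.87462) = 76.2831 ≈ 76.28 kN.
ΣF_x = 0: A_x − T·cos61° = 0 → A_x = 76.2831 × 0.48481 = 36.98 kN.
ΣF_y = 0: A_y + T·sin61° − 35 − 70 = 0 → A_y = 105 − 76.2831 × 0.87462 = 38.28 kN.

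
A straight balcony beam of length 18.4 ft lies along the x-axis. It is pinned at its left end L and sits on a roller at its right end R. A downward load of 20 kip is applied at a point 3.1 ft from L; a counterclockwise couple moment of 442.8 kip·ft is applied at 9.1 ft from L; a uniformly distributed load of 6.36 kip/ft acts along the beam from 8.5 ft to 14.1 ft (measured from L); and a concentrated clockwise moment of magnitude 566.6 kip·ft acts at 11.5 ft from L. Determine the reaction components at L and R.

Resultant of the distributed load: 6.36 × 5.6 = 35.616 kip at 11.3 ft from L.
Taking moments about L: R_y·18.4 − 20·3.1 + 442.8 − (6.36·5.6)·11.3 − 566.6 = 0 → R_y = 588.2608/18.4 = 31.9707 ≈ 31.97 kip.
ΣF_y = 0: L_y + 31.9707 − 20 − 6.36·5.6 = 0 → L_y = 23.65 kip.
ΣF_x = 0: no horizontal applied forces, so L_x = 0.

L_x = 0, L_y = 23.65 kip, R_y = 31.97 kip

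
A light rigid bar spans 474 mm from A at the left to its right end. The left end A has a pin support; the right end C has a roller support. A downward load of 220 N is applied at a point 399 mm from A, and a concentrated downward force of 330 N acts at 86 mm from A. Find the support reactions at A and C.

A_x = 0, A_y = 304.9 N, C_y = 245.1 N

ΣM about A: C_y·474 − 220·399 − 330·86 = 0 → C_y = 116160/474 = 245.063 ≈ 245.1 N.
ΣF_y = 0: A_y + 245.063 − 220 − 330 = 0 → A_y = 304.9 N.
ΣF_x = 0: no horizontal applied forces, so A_x = 0.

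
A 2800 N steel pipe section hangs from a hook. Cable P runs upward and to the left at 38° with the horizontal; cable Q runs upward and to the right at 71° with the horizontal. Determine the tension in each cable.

T_P = 964.1 N, T_Q = 2334 N

ΣF_x = 0: −T_P·cos38° + T_Q·cos71° = 0 → T_Q = 2.42042·T_P.
ΣF_y = 0: T_P·sin38° + T_Q·sin71° = 2800.
Substitute: T_P·(0.615661 + 2.42042·0.945519) = 2800 → T_P = 964.116 ≈ 964.1 N.
Then T_Q = 2.42042 × 964.116 = 2334 N.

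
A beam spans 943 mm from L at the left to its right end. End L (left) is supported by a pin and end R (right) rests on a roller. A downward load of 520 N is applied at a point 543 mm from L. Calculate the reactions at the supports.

Moments about L: R_y·943 − 520·543 = 0 → R_y = 282360/943 = 299.427 ≈ 299.4 N.
ΣF_y = 0: L_y + 299.427 − 520 = 0 → L_y = 220.6 N.
ΣF_x = 0: no horizontal applied forces, so L_x = 0.

L_x = 0, L_y = 220.6 N, R_y = 299.4 N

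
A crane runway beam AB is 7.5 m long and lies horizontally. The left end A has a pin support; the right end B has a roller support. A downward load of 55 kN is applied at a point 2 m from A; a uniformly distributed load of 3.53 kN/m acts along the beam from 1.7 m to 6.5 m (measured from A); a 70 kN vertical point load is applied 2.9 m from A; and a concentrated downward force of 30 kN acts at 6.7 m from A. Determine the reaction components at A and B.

A_x = 0, A_y = 94.15 kN, B_y = 77.80 kN

Resultant of the distributed load: 3.53 × 4.8 = 16.944 kN at 4.1 m from A.
Moments about A: B_y·7.5 − 55·2 − (3.53·4.8)·4.1 − 70·2.9 − 30·6.7 = 0 → B_y = 583.4704/7.5 = 77.7961 ≈ 77.80 kN.
ΣF_y = 0: A_y + 77.7961 − 55 − 3.53·4.8 − 70 − 30 = 0 → A_y = 94.15 kN.
ΣF_x = 0: no horizontal applied forces, so A_x = 0.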